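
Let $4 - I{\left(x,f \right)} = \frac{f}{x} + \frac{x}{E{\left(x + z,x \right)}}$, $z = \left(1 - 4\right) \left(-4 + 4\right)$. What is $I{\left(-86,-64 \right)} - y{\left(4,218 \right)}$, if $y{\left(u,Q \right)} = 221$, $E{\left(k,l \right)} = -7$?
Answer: $- \frac{69239}{301} \approx -230.03$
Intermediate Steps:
$z = 0$ ($z = \left(-3\right) 0 = 0$)
$I{\left(x,f \right)} = 4 + \frac{x}{7} - \frac{f}{x}$ ($I{\left(x,f \right)} = 4 - \left(\frac{f}{x} + \frac{x}{-7}\right) = 4 - \left(\frac{f}{x} + x \left(- \frac{1}{7}\right)\right) = 4 - \left(\frac{f}{x} - \frac{x}{7}\right) = 4 - \left(- \frac{x}{7} + \frac{f}{x}\right) = 4 + \frac{x}{7} - \frac{f}{x}$)
$I{\left(-86,-64 \right)} - y{\left(4,218 \right)} = \left(4 + \frac{1}{7} \left(-86\right) - - \frac{64}{-86}\right) - 221 = \left(4 - \frac{86}{7} - \left(-64\right) \left(- \frac{1}{86}\right)\right) - 221 = \left(4 - \frac{86}{7} - \frac{32}{43}\right) - 221 = - \frac{2718}{301} - 221 = - \frac{69239}{301}$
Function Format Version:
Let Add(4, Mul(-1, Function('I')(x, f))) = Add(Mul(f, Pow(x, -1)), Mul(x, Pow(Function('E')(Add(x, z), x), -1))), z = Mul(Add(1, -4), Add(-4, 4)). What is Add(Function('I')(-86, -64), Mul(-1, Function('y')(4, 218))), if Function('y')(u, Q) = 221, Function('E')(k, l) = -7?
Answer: Rational(-69239, 301) ≈ -230.03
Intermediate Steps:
z = 0 (z = Mul(-3, 0) = 0)
Function('I')(x, f) = Add(4, Mul(Rational(1, 7), x), Mul(-1, f, Pow(x, -1))) (Function('I')(x, f) = Add(4, Mul(-1, Add(Mul(f, Pow(x, -1)), Mul(x, Pow(-7, -1))))) = Add(4, Mul(-1, Add(Mul(f, Pow(x, -1)), Mul(x, Rational(-1, 7))))) = Add(4, Mul(-1, Add(Mul(f, Pow(x, -1)), Mul(Rational(-1, 7), x)))) = Add(4, Mul(-1, Add(Mul(Rational(-1, 7), x), Mul(f, Pow(x, -1))))) = Add(4, Add(Mul(Rational(1, 7), x), Mul(-1, f, Pow(x, -1)))) = Add(4, Mul(Rational(1, 7), x), Mul(-1, f, Pow(x, -1))))
Add(Function('I')(-86, -64), Mul(-1, Function('y')(4, 218))) = Add(Add(4, Mul(Rational(1, 7), -86), Mul(-1, -64, Pow(-86, -1))), Mul(-1, 221)) = Add(Add(4, Rational(-86, 7), Mul(-1, -64, Rational(-1, 86))), -221) = Add(Add(4, Rational(-86, 7), Rational(-32, 43)), -221) = Add(Rational(-2718, 301), -221) = Rational(-69239, 301)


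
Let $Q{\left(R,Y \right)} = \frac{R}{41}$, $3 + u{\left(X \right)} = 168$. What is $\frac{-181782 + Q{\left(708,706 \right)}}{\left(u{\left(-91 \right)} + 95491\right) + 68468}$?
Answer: $- \frac{1242059}{1121514} \approx -1.1075$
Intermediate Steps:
$u{\left(X \right)} = 165$ ($u{\left(X \right)} = -3 + 168 = 165$)
$Q{\left(R,Y \right)} = \frac{R}{41}$ ($Q{\left(R,Y \right)} = R \frac{1}{41} = \frac{R}{41}$)
$\frac{-181782 + Q{\left(708,706 \right)}}{\left(u{\left(-91 \right)} + 95491\right) + 68468} = \frac{-181782 + \frac{1}{41} \cdot 708}{\left(165 + 95491\right) + 68468} = \frac{-181782 + \frac{708}{41}}{95656 + 68468} = - \frac{7452354}{41 \cdot 164124} = \left(- \frac{7452354}{41}\right) \frac{1}{164124} = - \frac{1242059}{1121514}$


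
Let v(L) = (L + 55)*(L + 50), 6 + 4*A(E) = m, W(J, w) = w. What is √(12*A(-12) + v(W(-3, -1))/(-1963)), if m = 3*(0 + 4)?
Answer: 12*√445601/1963 ≈ 4.0807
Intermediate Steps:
m = 12 (m = 3*4 = 12)
A(E) = 3/2 (A(E) = -3/2 + (¼)*12 = -3/2 + 3 = 3/2)
v(L) = (50 + L)*(55 + L) (v(L) = (55 + L)*(50 + L) = (50 + L)*(55 + L))
√(12*A(-12) + v(W(-3, -1))/(-1963)) = √(12*(3/2) + (2750 + (-1)² + 105*(-1))/(-1963)) = √(18 + (2750 + 1 - 105)*(-1/1963)) = √(18 + 2646*(-1/1963)) = √(18 - 2646/1963) = √(32688/1963) = 12*√445601/1963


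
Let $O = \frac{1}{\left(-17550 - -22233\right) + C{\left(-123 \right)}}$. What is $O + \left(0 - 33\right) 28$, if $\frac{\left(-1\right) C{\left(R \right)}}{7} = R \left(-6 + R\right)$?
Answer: $- \frac{98300665}{106386} \approx -924.0$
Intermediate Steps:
$C{\left(R \right)} = - 7 R \left(-6 + R\right)$
$O = - \frac{1}{106386}$ ($O = \frac{1}{\left(-17550 - -22233\right) + 7 \left(-123\right) \left(6 - -123\right)} = \frac{1}{\left(-17550 + 22233\right) + 7 \left(-123\right) \left(6 + 123\right)} = \frac{1}{4683 + 7 \left(-123\right) 129} = \frac{1}{4683 - 111069} = \frac{1}{-106386} = - \frac{1}{106386} \approx -9.3997 \cdot 10^{-6}$)
$O + \left(0 - 33\right) 28 = - \frac{1}{106386} + \left(0 - 33\right) 28 = - \frac{1}{106386} - 924 = - \frac{98300665}{106386}$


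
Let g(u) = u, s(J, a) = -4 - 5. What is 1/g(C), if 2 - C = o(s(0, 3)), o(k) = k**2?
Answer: -1/79 ≈ -0.012658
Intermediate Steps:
s(J, a) = -9
C = -79 (C = 2 - 1*(-9)**2 = 2 - 1*81 = 2 - 81 = -79)
1/g(C) = 1/(-79) = -1/79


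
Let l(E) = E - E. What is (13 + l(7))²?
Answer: 169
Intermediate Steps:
l(E) = 0
(13 + l(7))² = (13 + 0)² = 13² = 169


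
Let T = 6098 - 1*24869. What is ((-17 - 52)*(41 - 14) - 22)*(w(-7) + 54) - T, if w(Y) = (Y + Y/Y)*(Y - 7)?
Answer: -241359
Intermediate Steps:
w(Y) = (1 + Y)*(-7 + Y) (w(Y) = (Y + 1)*(-7 + Y) = (1 + Y)*(-7 + Y))
T = -18771 (T = 6098 - 24869 = -18771)
((-17 - 52)*(41 - 14) - 22)*(w(-7) + 54) - T = ((-17 - 52)*(41 - 14) - 22)*((-7 + (-7)**2 - 6*(-7)) + 54) - 1*(-18771) = (-69*27 - 22)*((-7 + 49 + 42) + 54) + 18771 = (-1863 - 22)*(84 + 54) + 18771 = -1885*138 + 18771 = -260130 + 18771 = -241359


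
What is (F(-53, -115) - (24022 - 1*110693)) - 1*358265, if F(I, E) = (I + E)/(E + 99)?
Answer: -543167/2 ≈ -2.7158e+5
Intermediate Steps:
F(I, E) = (E + I)/(99 + E)
(F(-53, -115) - (24022 - 1*110693)) - 1*358265 = ((-115 - 53)/(99 - 115) - (24022 - 1*110693)) - 1*358265 = (-168/(-16) - (24022 - 110693)) - 358265 = (-1/16*(-168) - 1*(-86671)) - 358265 = (21/2 + 86671) - 358265 = 173363/2 - 358265 = -543167/2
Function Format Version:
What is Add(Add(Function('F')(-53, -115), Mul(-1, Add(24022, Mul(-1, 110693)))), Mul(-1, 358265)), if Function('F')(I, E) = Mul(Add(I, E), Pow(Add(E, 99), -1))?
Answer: Rational(-543167, 2) ≈ -2.7158e+5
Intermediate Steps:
Function('F')(I, E) = Mul(Pow(Add(99, E), -1), Add(E, I)) (Function('F')(I, E) = Mul(Add(E, I), Pow(Add(99, E), -1)) = Mul(Pow(Add(99, E), -1), Add(E, I)))
Add(Add(Function('F')(-53, -115), Mul(-1, Add(24022, Mul(-1, 110693)))), Mul(-1, 358265)) = Add(Add(Mul(Pow(Add(99, -115), -1), Add(-115, -53)), Mul(-1, Add(24022, Mul(-1, 110693)))), Mul(-1, 358265)) = Add(Add(Mul(Pow(-16, -1), -168), Mul(-1, Add(24022, -110693))), -358265) = Add(Add(Mul(Rational(-1, 16), -168), Mul(-1, -86671)), -358265) = Add(Add(Rational(21, 2), 86671), -358265) = Add(Rational(173363, 2), -358265) = Rational(-543167, 2)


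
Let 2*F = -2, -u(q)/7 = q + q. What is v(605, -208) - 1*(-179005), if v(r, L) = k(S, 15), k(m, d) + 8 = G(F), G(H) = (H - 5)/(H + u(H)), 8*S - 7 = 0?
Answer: 2326955/13 ≈ 1.7900e+5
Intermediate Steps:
S = 7/8 (S = 7/8 + (1/8)*0 = 7/8 + 0 = 7/8 ≈ 0.87500)
u(q) = -14*q (u(q) = -7*(q + q) = -14*q)
F = -1 (F = (1/2)*(-2) = -1)
G(H) = -(-5 + H)/(13*H) (G(H) = (H - 5)/(H - 14*H) = (-5 + H)/((-13*H)) = (-5 + H)*(-1/(13*H)) = -(-5 + H)/(13*H))
k(m, d) = -110/13 (k(m, d) = -8 + (1/13)*(5 - 1*(-1))/(-1) = -8 + (1/13)*(-1)*(5 + 1) = -8 + (1/13)*(-1)*6 = -8 - 6/13 = -110/13)
v(r, L) = -110/13
v(605, -208) - 1*(-179005) = -110/13 - 1*(-179005) = -110/13 + 179005 = 2326955/13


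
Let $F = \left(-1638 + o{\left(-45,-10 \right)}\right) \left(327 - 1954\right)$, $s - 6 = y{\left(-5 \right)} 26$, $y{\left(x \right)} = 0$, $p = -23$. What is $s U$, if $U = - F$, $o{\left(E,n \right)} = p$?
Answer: $-16214682$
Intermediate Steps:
$o{\left(E,n \right)} = -23$
$s = 6$ ($s = 6 + 0 \cdot 26 = 6 + 0 = 6$)
$F = 2702447$ ($F = \left(-1638 - 23\right) \left(327 - 1954\right) = \left(-1661\right) \left(-1627\right) = 2702447$)
$U = -2702447$ ($U = \left(-1\right) 2702447 = -2702447$)
$s U = 6 \left(-2702447\right) = -16214682$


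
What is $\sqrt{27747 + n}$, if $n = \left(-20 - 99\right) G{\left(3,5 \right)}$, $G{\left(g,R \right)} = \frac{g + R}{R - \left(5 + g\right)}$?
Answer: $\frac{\sqrt{252579}}{3} \approx 167.52$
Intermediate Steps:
$G{\left(g,R \right)} = \frac{R + g}{-5 + R - g}$ ($G{\left(g,R \right)} = \frac{R + g}{R - \left(5 + g\right)} = \frac{R + g}{-5 + R - g}$)
$n = \frac{952}{3}$ ($n = \left(-20 - 99\right) \frac{\left(-1\right) 5 - 3}{5 + 3 - 5} = - 119 \frac{-5 - 3}{5 + 3 - 5} = - 119 \cdot \frac{1}{3} \left(-8\right) = \left(-119\right) \left(- \frac{8}{3}\right) = \frac{952}{3} \approx 317.33$)
$\sqrt{27747 + n} = \sqrt{27747 + \frac{952}{3}} = \sqrt{\frac{84193}{3}} = \frac{\sqrt{252579}}{3}$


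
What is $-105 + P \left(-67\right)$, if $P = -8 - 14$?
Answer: $1369$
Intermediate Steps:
$P = -22$
$-105 + P \left(-67\right) = -105 - -1474 = -105 + 1474 = 1369$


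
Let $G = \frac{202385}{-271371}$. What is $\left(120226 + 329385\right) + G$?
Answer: $\frac{7177128488}{15963} \approx 4.4961 \cdot 10^{5}$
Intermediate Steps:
$G = - \frac{11905}{15963}$ ($G = 202385 \left(- \frac{1}{271371}\right) = - \frac{11905}{15963} \approx -0.74579$)
$\left(120226 + 329385\right) + G = \left(120226 + 329385\right) - \frac{11905}{15963} = 449611 - \frac{11905}{15963} = \frac{7177128488}{15963}$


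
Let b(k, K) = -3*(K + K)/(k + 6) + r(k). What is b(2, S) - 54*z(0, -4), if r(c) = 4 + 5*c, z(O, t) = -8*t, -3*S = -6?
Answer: -3431/2 ≈ -1715.5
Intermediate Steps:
S = 2 (S = -1/3*(-6) = 2)
b(k, K) = 4 + 5*k - 6*K/(6 + k) (b(k, K) = -3*(K + K)/(k + 6) + (4 + 5*k) = -3*2*K/(6 + k) + (4 + 5*k) = -6*K/(6 + k) + (4 + 5*k) = 4 + 5*k - 6*K/(6 + k))
b(2, S) - 54*z(0, -4) = (24 - 6*2 + 5*2**2 + 34*2)/(6 + 2) - (-432)*(-4) = (24 - 12 + 5*4 + 68)/8 - 54*32 = (24 - 12 + 20 + 68)/8 - 1728 = (1/8)*100 - 1728 = 25/2 - 1728 = -3431/2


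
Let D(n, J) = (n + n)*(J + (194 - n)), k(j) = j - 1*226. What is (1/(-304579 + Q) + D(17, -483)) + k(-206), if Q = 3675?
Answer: -3260595745/300904 ≈ -10836.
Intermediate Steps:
k(j) = -226 + j (k(j) = j - 226 = -226 + j)
D(n, J) = 2*n*(194 + J - n) (D(n, J) = (2*n)*(194 + J - n) = 2*n*(194 + J - n))
(1/(-304579 + Q) + D(17, -483)) + k(-206) = (1/(-304579 + 3675) + 2*17*(194 - 483 - 1*17)) + (-226 - 206) = (1/(-300904) + 2*17*(194 - 483 - 17)) - 432 = (-1/300904 + 2*17*(-306)) - 432 = (-1/300904 - 10404) - 432 = -3130605217/300904 - 432 = -3260595745/300904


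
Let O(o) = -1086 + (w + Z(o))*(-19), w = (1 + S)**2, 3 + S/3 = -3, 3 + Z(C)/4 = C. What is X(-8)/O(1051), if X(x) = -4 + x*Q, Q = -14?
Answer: -108/86225 ≈ -0.0012525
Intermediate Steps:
Z(C) = -12 + 4*C
S = -18 (S = -9 + 3*(-3) = -9 - 9 = -18)
w = 289 (w = (1 - 18)**2 = (-17)**2 = 289)
X(x) = -4 - 14*x (X(x) = -4 + x*(-14) = -4 - 14*x)
O(o) = -6349 - 76*o (O(o) = -1086 + (289 + (-12 + 4*o))*(-19) = -1086 + (277 + 4*o)*(-19) = -1086 + (-5263 - 76*o) = -6349 - 76*o)
X(-8)/O(1051) = (-4 - 14*(-8))/(-6349 - 76*1051) = (-4 + 112)/(-6349 - 79876) = 108/(-86225) = 108*(-1/86225) = -108/86225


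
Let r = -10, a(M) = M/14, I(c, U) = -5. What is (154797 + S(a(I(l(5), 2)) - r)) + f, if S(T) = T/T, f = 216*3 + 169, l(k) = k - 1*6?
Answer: 155615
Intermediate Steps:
l(k) = -6 + k (l(k) = k - 6 = -6 + k)
a(M) = M/14 (a(M) = M*(1/14) = M/14)
f = 817 (f = 648 + 169 = 817)
S(T) = 1
(154797 + S(a(I(l(5), 2)) - r)) + f = (154797 + 1) + 817 = 154798 + 817 = 155615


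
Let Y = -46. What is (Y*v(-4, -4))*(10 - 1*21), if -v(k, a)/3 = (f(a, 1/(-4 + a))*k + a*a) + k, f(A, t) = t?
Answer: -18975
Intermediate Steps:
v(k, a) = -3*k - 3*a² - 3*k/(-4 + a) (v(k, a) = -3*((k/(-4 + a) + a*a) + k) = -3*((k/(-4 + a) + a²) + k) = -3*((a² + k/(-4 + a)) + k) = -3*(k + a² + k/(-4 + a)) = -3*k - 3*a² - 3*k/(-4 + a))
(Y*v(-4, -4))*(10 - 1*21) = (-138*(-1*(-4) + (-4 - 4)*(-1*(-4) - 1*(-4)²))/(-4 - 4))*(10 - 1*21) = (-138*(4 - 8*(4 - 1*16))/(-8))*(10 - 21) = -138*(-1)*(4 - 8*(4 - 16))/8*(-11) = -138*(-1)*(4 - 8*(-12))/8*(-11) = -138*(-1)*(4 + 96)/8*(-11) = -138*(-1)*100/8*(-11) = -46*(-75/2)*(-11) = 1725*(-11) = -18975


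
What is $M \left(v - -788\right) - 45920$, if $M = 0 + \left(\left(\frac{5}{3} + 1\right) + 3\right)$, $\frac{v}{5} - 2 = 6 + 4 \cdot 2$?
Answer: $- \frac{123004}{3} \approx -41001.0$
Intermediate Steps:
$v = 80$ ($v = 10 + 5 \left(6 + 4 \cdot 2\right) = 10 + 5 \left(6 + 8\right) = 10 + 5 \cdot 14 = 10 + 70 = 80$)
$M = \frac{17}{3}$ ($M = 0 + \left(\left(5 \cdot \frac{1}{3} + 1\right) + 3\right) = 0 + \left(\left(\frac{5}{3} + 1\right) + 3\right) = 0 + \left(\frac{8}{3} + 3\right) = 0 + \frac{17}{3} = \frac{17}{3} \approx 5.6667$)
$M \left(v - -788\right) - 45920 = \frac{17 \left(80 - -788\right)}{3} - 45920 = \frac{17 \left(80 + 788\right)}{3} - 45920 = \frac{17}{3} \cdot 868 - 45920 = \frac{14756}{3} - 45920 = - \frac{123004}{3}$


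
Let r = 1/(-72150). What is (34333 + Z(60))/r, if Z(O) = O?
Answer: -2481454950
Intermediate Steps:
r = -1/72150 ≈ -1.3860e-5
(34333 + Z(60))/r = (34333 + 60)/(-1/72150) = 34393*(-72150) = -2481454950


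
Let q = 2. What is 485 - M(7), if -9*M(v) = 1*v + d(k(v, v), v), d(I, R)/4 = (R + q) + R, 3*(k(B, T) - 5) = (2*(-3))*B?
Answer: 4436/9 ≈ 492.89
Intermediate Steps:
k(B, T) = 5 - 2*B (k(B, T) = 5 + ((2*(-3))*B)/3 = 5 + (-6*B)/3 = 5 - 2*B)
d(I, R) = 8 + 8*R (d(I, R) = 4*((R + 2) + R) = 4*((2 + R) + R) = 4*(2 + 2*R) = 8 + 8*R)
M(v) = -8/9 - v (M(v) = -(1*v + (8 + 8*v))/9 = -(v + (8 + 8*v))/9 = -(8 + 9*v)/9 = -8/9 - v)
485 - M(7) = 485 - (-8/9 - 1*7) = 485 - (-8/9 - 7) = 485 - 1*(-71/9) = 485 + 71/9 = 4436/9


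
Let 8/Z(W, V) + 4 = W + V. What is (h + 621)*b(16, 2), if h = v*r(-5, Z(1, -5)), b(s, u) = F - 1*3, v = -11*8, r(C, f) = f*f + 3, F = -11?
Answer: -3766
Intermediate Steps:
Z(W, V) = 8/(-4 + V + W) (Z(W, V) = 8/(-4 + (W + V)) = 8/(-4 + (V + W)) = 8/(-4 + V + W))
r(C, f) = 3 + f² (r(C, f) = f² + 3 = 3 + f²)
v = -88
b(s, u) = -14 (b(s, u) = -11 - 1*3 = -11 - 3 = -14)
h = -352 (h = -88*(3 + (8/(-4 - 5 + 1))²) = -88*(3 + (8/(-8))²) = -88*(3 + (8*(-⅛))²) = -88*(3 + (-1)²) = -88*(3 + 1) = -88*4 = -352)
(h + 621)*b(16, 2) = (-352 + 621)*(-14) = 269*(-14) = -3766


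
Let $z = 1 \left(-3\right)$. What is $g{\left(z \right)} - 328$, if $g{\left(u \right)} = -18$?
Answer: $-346$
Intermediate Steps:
$z = -3$
$g{\left(z \right)} - 328 = -18 - 328 = -346$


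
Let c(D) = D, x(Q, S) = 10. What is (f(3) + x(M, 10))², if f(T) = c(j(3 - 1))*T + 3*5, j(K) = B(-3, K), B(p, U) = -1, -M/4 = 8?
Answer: 484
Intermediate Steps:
M = -32 (M = -4*8 = -32)
j(K) = -1
f(T) = 15 - T (f(T) = -T + 3*5 = -T + 15 = 15 - T)
(f(3) + x(M, 10))² = ((15 - 1*3) + 10)² = ((15 - 3) + 10)² = (12 + 10)² = 22² = 484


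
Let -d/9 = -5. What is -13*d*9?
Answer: -5265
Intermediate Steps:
d = 45 (d = -9*(-5) = 45)
-13*d*9 = -13*45*9 = -585*9 = -5265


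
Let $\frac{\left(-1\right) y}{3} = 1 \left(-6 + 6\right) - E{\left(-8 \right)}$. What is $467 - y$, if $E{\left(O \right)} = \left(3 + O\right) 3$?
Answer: $512$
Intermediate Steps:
$E{\left(O \right)} = 9 + 3 O$
$y = -45$ ($y = - 3 \left(1 \left(-6 + 6\right) - \left(9 + 3 \left(-8\right)\right)\right) = - 3 \left(1 \cdot 0 - \left(9 - 24\right)\right) = - 3 \left(0 - -15\right) = - 3 \left(0 + 15\right) = \left(-3\right) 15 = -45$)
$467 - y = 467 - -45 = 467 + 45 = 512$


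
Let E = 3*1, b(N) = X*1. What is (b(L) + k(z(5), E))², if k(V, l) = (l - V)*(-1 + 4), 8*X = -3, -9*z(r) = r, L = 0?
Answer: 61009/576 ≈ 105.92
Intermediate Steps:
z(r) = -r/9
X = -3/8 (X = (⅛)*(-3) = -3/8 ≈ -0.37500)
b(N) = -3/8 (b(N) = -3/8*1 = -3/8)
E = 3
k(V, l) = -3*V + 3*l (k(V, l) = (l - V)*3 = -3*V + 3*l)
(b(L) + k(z(5), E))² = (-3/8 + (-(-1)*5/3 + 3*3))² = (-3/8 + (-3*(-5/9) + 9))² = (-3/8 + (5/3 + 9))² = (-3/8 + 32/3)² = (247/24)² = 61009/576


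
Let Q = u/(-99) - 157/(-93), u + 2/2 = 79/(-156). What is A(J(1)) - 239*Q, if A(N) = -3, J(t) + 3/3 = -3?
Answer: -196345811/478764 ≈ -410.11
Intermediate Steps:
J(t) = -4 (J(t) = -1 - 3 = -4)
u = -235/156 (u = -1 + 79/(-156) = -1 + 79*(-1/156) = -1 - 79/156 = -235/156 ≈ -1.5064)
Q = 815521/478764 (Q = -235/156/(-99) - 157/(-93) = -235/156*(-1/99) - 157*(-1/93) = 235/15444 + 157/93 = 815521/478764 ≈ 1.7034)
A(J(1)) - 239*Q = -3 - 239*815521/478764 = -3 - 194909519/478764 = -196345811/478764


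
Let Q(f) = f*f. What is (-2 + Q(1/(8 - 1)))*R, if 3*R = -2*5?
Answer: 970/147 ≈ 6.5986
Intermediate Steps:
Q(f) = f**2
R = -10/3 (R = (-2*5)/3 = (1/3)*(-10) = -10/3 ≈ -3.3333)
(-2 + Q(1/(8 - 1)))*R = (-2 + (1/(8 - 1))**2)*(-10/3) = (-2 + (1/7)**2)*(-10/3) = (-2 + 1/49)*(-10/3) = -97/49*(-10/3) = 970/147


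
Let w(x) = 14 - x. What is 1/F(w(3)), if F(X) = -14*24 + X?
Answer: -1/325 ≈ -0.0030769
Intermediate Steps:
F(X) = -336 + X
1/F(w(3)) = 1/(-336 + (14 - 1*3)) = 1/(-336 + (14 - 3)) = 1/(-336 + 11) = 1/(-325) = -1/325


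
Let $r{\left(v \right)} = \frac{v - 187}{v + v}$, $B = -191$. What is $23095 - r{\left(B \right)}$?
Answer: $\frac{4410956}{191} \approx 23094.0$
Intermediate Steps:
$r{\left(v \right)} = \frac{-187 + v}{2 v}$
$23095 - r{\left(B \right)} = 23095 - \frac{-187 - 191}{2 \left(-191\right)} = 23095 - \frac{1}{2} \left(- \frac{1}{191}\right) \left(-378\right) = 23095 - \frac{189}{191} = \frac{4410956}{191}$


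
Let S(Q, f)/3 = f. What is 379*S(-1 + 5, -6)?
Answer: -6822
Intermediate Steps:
S(Q, f) = 3*f
379*S(-1 + 5, -6) = 379*(3*(-6)) = 379*(-18) = -6822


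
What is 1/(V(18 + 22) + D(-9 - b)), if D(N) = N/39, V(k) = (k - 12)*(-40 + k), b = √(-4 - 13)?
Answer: -351/98 + 39*I*√17/98 ≈ -3.5816 + 1.6408*I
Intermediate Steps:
b = I*√17 (b = √(-17) = I*√17 ≈ 4.1231*I)
V(k) = (-40 + k)*(-12 + k) (V(k) = (-12 + k)*(-40 + k) = (-40 + k)*(-12 + k))
D(N) = N/39 (D(N) = N*(1/39) = N/39)
1/(V(18 + 22) + D(-9 - b)) = 1/((480 + (18 + 22)² - 52*(18 + 22)) + (-9 - I*√17)/39) = 1/((480 + 40² - 52*40) + (-9 - I*√17)/39) = 1/((480 + 1600 - 2080) + (-3/13 - I*√17/39)) = 1/(0 + (-3/13 - I*√17/39)) = 1/(-3/13 - I*√17/39)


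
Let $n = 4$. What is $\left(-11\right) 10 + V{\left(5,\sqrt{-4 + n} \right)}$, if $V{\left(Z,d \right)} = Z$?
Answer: $-105$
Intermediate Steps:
$\left(-11\right) 10 + V{\left(5,\sqrt{-4 + n} \right)} = \left(-11\right) 10 + 5 = -110 + 5 = -105$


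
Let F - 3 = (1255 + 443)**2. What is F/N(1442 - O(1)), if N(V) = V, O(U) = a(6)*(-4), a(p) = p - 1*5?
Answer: 961069/482 ≈ 1993.9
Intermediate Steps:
a(p) = -5 + p (a(p) = p - 5 = -5 + p)
O(U) = -4 (O(U) = (-5 + 6)*(-4) = 1*(-4) = -4)
F = 2883207 (F = 3 + (1255 + 443)**2 = 3 + 1698**2 = 3 + 2883204 = 2883207)
F/N(1442 - O(1)) = 2883207/(1442 - 1*(-4)) = 2883207/(1442 + 4) = 2883207/1446 = 2883207*(1/1446) = 961069/482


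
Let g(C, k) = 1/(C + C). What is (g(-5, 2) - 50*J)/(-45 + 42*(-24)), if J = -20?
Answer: -1111/1170 ≈ -0.94957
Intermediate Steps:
g(C, k) = 1/(2*C)
(g(-5, 2) - 50*J)/(-45 + 42*(-24)) = ((½)/(-5) - 50*(-20))/(-45 + 42*(-24)) = ((½)*(-⅕) + 1000)/(-45 - 1008) = (-⅒ + 1000)/(-1053) = (9999/10)*(-1/1053) = -1111/1170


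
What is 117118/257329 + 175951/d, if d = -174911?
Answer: -24792068381/45009672719 ≈ -0.55082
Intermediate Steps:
117118/257329 + 175951/d = 117118/257329 + 175951/(-174911) = 117118*(1/257329) + 175951*(-1/174911) = 117118/257329 - 175951/174911 = -24792068381/45009672719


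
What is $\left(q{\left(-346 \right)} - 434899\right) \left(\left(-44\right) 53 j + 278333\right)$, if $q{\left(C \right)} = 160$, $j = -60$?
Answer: $-181830890967$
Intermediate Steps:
$\left(q{\left(-346 \right)} - 434899\right) \left(\left(-44\right) 53 j + 278333\right) = \left(160 - 434899\right) \left(\left(-44\right) 53 \left(-60\right) + 278333\right) = - 434739 \left(\left(-2332\right) \left(-60\right) + 278333\right) = - 434739 \left(139920 + 278333\right) = \left(-434739\right) 418253 = -181830890967$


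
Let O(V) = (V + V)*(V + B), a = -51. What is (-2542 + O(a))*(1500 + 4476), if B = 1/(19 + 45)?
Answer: 63546543/4 ≈ 1.5887e+7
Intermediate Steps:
B = 1/64 ≈ 0.015625
O(V) = 2*V*(1/64 + V) (O(V) = (V + V)*(V + 1/64) = (2*V)*(1/64 + V) = 2*V*(1/64 + V))
(-2542 + O(a))*(1500 + 4476) = (-2542 + (1/32)*(-51)*(1 + 64*(-51)))*(1500 + 4476) = (-2542 + (1/32)*(-51)*(1 - 3264))*5976 = (-2542 + (1/32)*(-51)*(-3263))*5976 = (-2542 + 166413/32)*5976 = (85069/32)*5976 = 63546543/4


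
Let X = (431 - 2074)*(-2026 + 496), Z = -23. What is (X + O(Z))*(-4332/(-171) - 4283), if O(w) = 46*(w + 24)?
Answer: -32109227228/3 ≈ -1.0703e+10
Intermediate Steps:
X = 2513790 (X = -1643*(-1530) = 2513790)
O(w) = 1104 + 46*w (O(w) = 46*(24 + w) = 1104 + 46*w)
(X + O(Z))*(-4332/(-171) - 4283) = (2513790 + (1104 + 46*(-23)))*(-4332/(-171) - 4283) = (2513790 + (1104 - 1058))*(-4332*(-1/171) - 4283) = (2513790 + 46)*(76/3 - 4283) = 2513836*(-12773/3) = -32109227228/3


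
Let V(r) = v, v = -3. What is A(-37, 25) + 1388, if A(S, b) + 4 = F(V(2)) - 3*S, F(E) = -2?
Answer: 1493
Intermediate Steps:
V(r) = -3
A(S, b) = -6 - 3*S (A(S, b) = -4 + (-2 - 3*S) = -6 - 3*S)
A(-37, 25) + 1388 = (-6 - 3*(-37)) + 1388 = (-6 + 111) + 1388 = 105 + 1388 = 1493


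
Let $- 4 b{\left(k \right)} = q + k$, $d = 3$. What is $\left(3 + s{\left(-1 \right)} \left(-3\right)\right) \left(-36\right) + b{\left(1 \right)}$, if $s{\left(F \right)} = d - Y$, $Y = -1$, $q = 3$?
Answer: $323$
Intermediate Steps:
$b{\left(k \right)} = - \frac{3}{4} - \frac{k}{4}$ ($b{\left(k \right)} = - \frac{3 + k}{4} = - \frac{3}{4} - \frac{k}{4}$)
$s{\left(F \right)} = 4$ ($s{\left(F \right)} = 3 - -1 = 3 + 1 = 4$)
$\left(3 + s{\left(-1 \right)} \left(-3\right)\right) \left(-36\right) + b{\left(1 \right)} = \left(3 + 4 \left(-3\right)\right) \left(-36\right) - 1 = \left(3 - 12\right) \left(-36\right) - 1 = \left(-9\right) \left(-36\right) - 1 = 324 - 1 = 323$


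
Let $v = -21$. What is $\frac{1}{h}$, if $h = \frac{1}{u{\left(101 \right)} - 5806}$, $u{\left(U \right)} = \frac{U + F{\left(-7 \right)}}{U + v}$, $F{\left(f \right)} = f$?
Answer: $- \frac{232193}{40} \approx -5804.8$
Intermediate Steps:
$u{\left(U \right)} = \frac{-7 + U}{-21 + U}$ ($u{\left(U \right)} = \frac{U - 7}{U - 21} = \frac{-7 + U}{-21 + U}$)
$h = - \frac{40}{232193}$ ($h = \frac{1}{\frac{-7 + 101}{-21 + 101} - 5806} = \frac{1}{\frac{1}{80} \cdot 94 - 5806} = \frac{1}{\frac{47}{40} - 5806} = \frac{1}{- \frac{232193}{40}} = - \frac{40}{232193} \approx -0.00017227$)
$\frac{1}{h} = \frac{1}{- \frac{40}{232193}} = - \frac{232193}{40}$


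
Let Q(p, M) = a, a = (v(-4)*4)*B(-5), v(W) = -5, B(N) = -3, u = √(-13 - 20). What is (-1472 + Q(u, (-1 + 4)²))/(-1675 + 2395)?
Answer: -353/180 ≈ -1.9611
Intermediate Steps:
u = I*√33 (u = √(-33) = I*√33 ≈ 5.7446*I)
a = 60 (a = -5*4*(-3) = -20*(-3) = 60)
Q(p, M) = 60
(-1472 + Q(u, (-1 + 4)²))/(-1675 + 2395) = (-1472 + 60)/(-1675 + 2395) = -1412/720 = -1412*1/720 = -353/180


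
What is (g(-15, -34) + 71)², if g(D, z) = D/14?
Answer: 958441/196 ≈ 4890.0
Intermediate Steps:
g(D, z) = D/14 (g(D, z) = D*(1/14) = D/14)
(g(-15, -34) + 71)² = ((1/14)*(-15) + 71)² = (-15/14 + 71)² = (979/14)² = 958441/196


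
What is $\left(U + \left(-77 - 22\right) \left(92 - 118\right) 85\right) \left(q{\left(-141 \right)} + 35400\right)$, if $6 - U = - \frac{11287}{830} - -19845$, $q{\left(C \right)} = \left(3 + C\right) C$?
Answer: $\frac{4529641983693}{415} \approx 1.0915 \cdot 10^{10}$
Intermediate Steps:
$q{\left(C \right)} = C \left(3 + C\right)$
$U = - \frac{16455083}{830}$ ($U = 6 - \left(- \frac{11287}{830} - -19845\right) = 6 - \left(\left(-11287\right) \frac{1}{830} + 19845\right) = 6 - \left(- \frac{11287}{830} + 19845\right) = 6 - \frac{16460063}{830} = - \frac{16455083}{830} \approx -19825.0$)
$\left(U + \left(-77 - 22\right) \left(92 - 118\right) 85\right) \left(q{\left(-141 \right)} + 35400\right) = \left(- \frac{16455083}{830} + \left(-77 - 22\right) \left(92 - 118\right) 85\right) \left(- 141 \left(3 - 141\right) + 35400\right) = \left(- \frac{16455083}{830} + \left(-99\right) \left(-26\right) 85\right) \left(\left(-141\right) \left(-138\right) + 35400\right) = \left(- \frac{16455083}{830} + 2574 \cdot 85\right) \left(19458 + 35400\right) = \left(- \frac{16455083}{830} + 218790\right) 54858 = \frac{165140617}{830} \cdot 54858 = \frac{4529641983693}{415}$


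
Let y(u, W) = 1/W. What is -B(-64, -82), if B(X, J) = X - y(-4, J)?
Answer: 5247/82 ≈ 63.988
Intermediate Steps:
B(X, J) = X - 1/J
-B(-64, -82) = -(-64 - 1/(-82)) = -(-64 - 1*(-1/82)) = -(-64 + 1/82) = -1*(-5247/82) = 5247/82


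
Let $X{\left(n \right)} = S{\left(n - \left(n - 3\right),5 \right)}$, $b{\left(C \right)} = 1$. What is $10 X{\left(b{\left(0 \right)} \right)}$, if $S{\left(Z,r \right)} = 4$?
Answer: $40$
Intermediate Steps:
$X{\left(n \right)} = 4$
$10 X{\left(b{\left(0 \right)} \right)} = 10 \cdot 4 = 40$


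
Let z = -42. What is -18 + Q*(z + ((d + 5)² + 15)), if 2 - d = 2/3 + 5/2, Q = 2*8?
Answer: -1934/9 ≈ -214.89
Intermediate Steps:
Q = 16
d = -7/6 (d = 2 - (2/3 + 5/2) = 2 - (2*(⅓) + 5*(½)) = 2 - (⅔ + 5/2) = 2 - 1*19/6 = 2 - 19/6 = -7/6 ≈ -1.1667)
-18 + Q*(z + ((d + 5)² + 15)) = -18 + 16*(-42 + ((-7/6 + 5)² + 15)) = -18 + 16*(-42 + ((23/6)² + 15)) = -18 + 16*(-42 + (529/36 + 15)) = -18 + 16*(-42 + 1069/36) = -18 + 16*(-443/36) = -18 - 1772/9 = -1934/9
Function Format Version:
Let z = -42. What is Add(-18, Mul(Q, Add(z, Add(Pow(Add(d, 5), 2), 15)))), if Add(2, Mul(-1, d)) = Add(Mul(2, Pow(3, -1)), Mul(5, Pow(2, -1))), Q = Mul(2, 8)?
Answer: Rational(-1934, 9) ≈ -214.89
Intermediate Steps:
Q = 16
d = Rational(-7, 6) (d = Add(2, Mul(-1, Add(Mul(2, Pow(3, -1)), Mul(5, Pow(2, -1))))) = Add(2, Mul(-1, Add(Mul(2, Rational(1, 3)), Mul(5, Rational(1, 2))))) = Add(2, Mul(-1, Add(Rational(2, 3), Rational(5, 2)))) = Add(2, Mul(-1, Rational(19, 6))) = Add(2, Rational(-19, 6)) = Rational(-7, 6) ≈ -1.1667)
Add(-18, Mul(Q, Add(z, Add(Pow(Add(d, 5), 2), 15)))) = Add(-18, Mul(16, Add(-42, Add(Pow(Add(Rational(-7, 6), 5), 2), 15)))) = Add(-18, Mul(16, Add(-42, Add(Pow(Rational(23, 6), 2), 15)))) = Add(-18, Mul(16, Add(-42, Add(Rational(529, 36), 15)))) = Add(-18, Mul(16, Add(-42, Rational(1069, 36)))) = Add(-18, Mul(16, Rational(-443, 36))) = Add(-18, Rational(-1772, 9)) = Rational(-1934, 9)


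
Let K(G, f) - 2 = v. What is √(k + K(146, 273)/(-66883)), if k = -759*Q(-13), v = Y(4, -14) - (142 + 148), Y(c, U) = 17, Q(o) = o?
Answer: 4*√2758651335541/66883 ≈ 99.333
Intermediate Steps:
v = -273 (v = 17 - (142 + 148) = 17 - 1*290 = 17 - 290 = -273)
K(G, f) = -271 (K(G, f) = 2 - 273 = -271)
k = 9867 (k = -759*(-13) = 9867)
√(k + K(146, 273)/(-66883)) = √(9867 - 271/(-66883)) = √(9867 - 271*(-1/66883)) = √(9867 + 271/66883) = √(659934832/66883) = 4*√2758651335541/66883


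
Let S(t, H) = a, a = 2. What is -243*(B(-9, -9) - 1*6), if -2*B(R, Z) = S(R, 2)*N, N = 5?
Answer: 2673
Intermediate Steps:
S(t, H) = 2
B(R, Z) = -5
-243*(B(-9, -9) - 1*6) = -243*(-5 - 1*6) = -243*(-5 - 6) = -243*(-11) = 2673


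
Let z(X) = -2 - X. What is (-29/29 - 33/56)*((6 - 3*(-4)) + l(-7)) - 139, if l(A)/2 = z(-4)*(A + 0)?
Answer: -3447/28 ≈ -123.11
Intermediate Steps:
l(A) = 4*A (l(A) = 2*((-2 - 1*(-4))*(A + 0)) = 2*((-2 + 4)*A) = 2*(2*A) = 4*A)
(-29/29 - 33/56)*((6 - 3*(-4)) + l(-7)) - 139 = (-29/29 - 33/56)*((6 - 3*(-4)) + 4*(-7)) - 139 = (-29*1/29 - 33*1/56)*((6 + 12) - 28) - 139 = (-1 - 33/56)*(18 - 28) - 139 = -89/56*(-10) - 139 = 445/28 - 139 = -3447/28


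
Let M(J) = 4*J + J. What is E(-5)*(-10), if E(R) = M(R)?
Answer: 250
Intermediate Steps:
M(J) = 5*J
E(R) = 5*R
E(-5)*(-10) = (5*(-5))*(-10) = -25*(-10) = 250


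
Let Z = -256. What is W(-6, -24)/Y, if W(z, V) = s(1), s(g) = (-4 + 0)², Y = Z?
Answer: -1/16 ≈ -0.062500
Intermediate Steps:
Y = -256
s(g) = 16 (s(g) = (-4)² = 16)
W(z, V) = 16
W(-6, -24)/Y = 16/(-256) = 16*(-1/256) = -1/16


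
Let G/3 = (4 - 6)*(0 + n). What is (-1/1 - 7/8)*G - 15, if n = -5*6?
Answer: -705/2 ≈ -352.50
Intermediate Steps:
n = -30
G = 180 (G = 3*((4 - 6)*(0 - 30)) = 3*(-2*(-30)) = 3*60 = 180)
(-1/1 - 7/8)*G - 15 = (-1/1 - 7/8)*180 - 15 = (-1*1 - 7*1/8)*180 - 15 = (-1 - 7/8)*180 - 15 = -15/8*180 - 15 = -675/2 - 15 = -705/2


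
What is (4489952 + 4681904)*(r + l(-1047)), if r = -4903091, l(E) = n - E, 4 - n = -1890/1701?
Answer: -404647153157600/9 ≈ -4.4961e+13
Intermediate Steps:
n = 46/9 (n = 4 - (-1890)/1701 = 4 - 1*(-10/9) = 4 + 10/9 = 46/9 ≈ 5.1111)
l(E) = 46/9 - E
(4489952 + 4681904)*(r + l(-1047)) = (4489952 + 4681904)*(-4903091 + (46/9 - 1*(-1047))) = 9171856*(-4903091 + (46/9 + 1047)) = 9171856*(-4903091 + 9469/9) = 9171856*(-44118350/9) = -404647153157600/9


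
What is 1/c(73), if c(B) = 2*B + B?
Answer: 1/219 ≈ 0.0045662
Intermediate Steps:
c(B) = 3*B
1/c(73) = 1/(3*73) = 1/219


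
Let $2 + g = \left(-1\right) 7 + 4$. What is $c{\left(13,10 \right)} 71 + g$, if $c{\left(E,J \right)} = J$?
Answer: $705$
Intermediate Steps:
$g = -5$ ($g = -2 + \left(\left(-1\right) 7 + 4\right) = -2 + \left(-7 + 4\right) = -2 - 3 = -5$)
$c{\left(13,10 \right)} 71 + g = 10 \cdot 71 - 5 = 710 - 5 = 705$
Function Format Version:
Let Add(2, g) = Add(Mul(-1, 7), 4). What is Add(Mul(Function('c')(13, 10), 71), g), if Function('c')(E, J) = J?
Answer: 705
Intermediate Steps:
g = -5 (g = Add(-2, Add(Mul(-1, 7), 4)) = Add(-2, Add(-7, 4)) = Add(-2, -3) = -5)
Add(Mul(Function('c')(13, 10), 71), g) = Add(Mul(10, 71), -5) = Add(710, -5) = 705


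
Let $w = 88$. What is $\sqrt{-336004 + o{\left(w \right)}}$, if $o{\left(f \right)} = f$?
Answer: $6 i \sqrt{9331} \approx 579.58 i$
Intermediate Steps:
$\sqrt{-336004 + o{\left(w \right)}} = \sqrt{-336004 + 88} = \sqrt{-335916} = 6 i \sqrt{9331}$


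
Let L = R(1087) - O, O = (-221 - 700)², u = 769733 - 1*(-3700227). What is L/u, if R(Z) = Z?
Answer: -38507/203180 ≈ -0.18952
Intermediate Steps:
u = 4469960 (u = 769733 + 3700227 = 4469960)
O = 848241 (O = (-921)² = 848241)
L = -847154 (L = 1087 - 1*848241 = 1087 - 848241 = -847154)
L/u = -847154/4469960 = -847154*1/4469960 = -38507/203180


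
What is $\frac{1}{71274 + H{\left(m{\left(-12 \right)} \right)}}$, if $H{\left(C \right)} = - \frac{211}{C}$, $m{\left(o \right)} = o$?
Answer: $\frac{12}{855499} \approx 1.4027 \cdot 10^{-5}$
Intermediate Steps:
$\frac{1}{71274 + H{\left(m{\left(-12 \right)} \right)}} = \frac{1}{71274 - \frac{211}{-12}} = \frac{1}{71274 - - \frac{211}{12}} = \frac{1}{71274 + \frac{211}{12}} = \frac{1}{\frac{855499}{12}} = \frac{12}{855499}$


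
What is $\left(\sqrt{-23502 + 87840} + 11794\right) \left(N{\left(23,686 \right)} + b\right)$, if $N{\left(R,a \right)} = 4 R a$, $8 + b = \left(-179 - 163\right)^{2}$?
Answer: $2123721992 + 180068 \sqrt{64338} \approx 2.1694 \cdot 10^{9}$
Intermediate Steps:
$b = 116956$ ($b = -8 + \left(-179 - 163\right)^{2} = -8 + \left(-342\right)^{2} = -8 + 116964 = 116956$)
$N{\left(R,a \right)} = 4 R a$
$\left(\sqrt{-23502 + 87840} + 11794\right) \left(N{\left(23,686 \right)} + b\right) = \left(\sqrt{-23502 + 87840} + 11794\right) \left(4 \cdot 23 \cdot 686 + 116956\right) = \left(\sqrt{64338} + 11794\right) \left(63112 + 116956\right) = \left(11794 + \sqrt{64338}\right) 180068 = 2123721992 + 180068 \sqrt{64338}$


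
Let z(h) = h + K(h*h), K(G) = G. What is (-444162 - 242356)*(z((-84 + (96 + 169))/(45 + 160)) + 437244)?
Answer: -12614939169640388/42025 ≈ -3.0018e+11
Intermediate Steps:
z(h) = h + h² (z(h) = h + h*h = h + h²)
(-444162 - 242356)*(z((-84 + (96 + 169))/(45 + 160)) + 437244) = (-444162 - 242356)*(((-84 + (96 + 169))/(45 + 160))*(1 + (-84 + (96 + 169))/(45 + 160)) + 437244) = -686518*(((-84 + 265)/205)*(1 + (-84 + 265)/205) + 437244) = -686518*((181*(1/205))*(1 + 181*(1/205)) + 437244) = -686518*(181*(1 + 181/205)/205 + 437244) = -686518*((181/205)*(386/205) + 437244) = -686518*(69866/42025 + 437244) = -686518*18375248966/42025 = -12614939169640388/42025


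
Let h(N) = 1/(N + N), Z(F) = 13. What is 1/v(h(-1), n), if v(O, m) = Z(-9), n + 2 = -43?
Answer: 1/13 ≈ 0.076923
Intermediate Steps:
h(N) = 1/(2*N)
n = -45 (n = -2 - 43 = -45)
v(O, m) = 13
1/v(h(-1), n) = 1/13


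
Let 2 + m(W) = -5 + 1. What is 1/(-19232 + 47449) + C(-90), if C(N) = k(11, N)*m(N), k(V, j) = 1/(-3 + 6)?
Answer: -56433/28217 ≈ -2.0000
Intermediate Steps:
k(V, j) = ⅓ (k(V, j) = 1/3 = ⅓)
m(W) = -6 (m(W) = -2 + (-5 + 1) = -2 - 4 = -6)
C(N) = -2 (C(N) = (⅓)*(-6) = -2)
1/(-19232 + 47449) + C(-90) = 1/(-19232 + 47449) - 2 = 1/28217 - 2 = -56433/28217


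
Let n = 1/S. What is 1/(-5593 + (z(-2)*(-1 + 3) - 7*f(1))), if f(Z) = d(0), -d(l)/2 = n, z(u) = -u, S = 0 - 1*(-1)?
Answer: -1/5575 ≈ -0.00017937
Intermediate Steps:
S = 1 (S = 0 + 1 = 1)
n = 1 (n = 1/1 = 1*1 = 1)
d(l) = -2 (d(l) = -2*1 = -2)
f(Z) = -2
1/(-5593 + (z(-2)*(-1 + 3) - 7*f(1))) = 1/(-5593 + ((-1*(-2))*(-1 + 3) - 7*(-2))) = 1/(-5593 + (2*2 + 14)) = 1/(-5593 + (4 + 14)) = 1/(-5593 + 18) = 1/(-5575) = -1/5575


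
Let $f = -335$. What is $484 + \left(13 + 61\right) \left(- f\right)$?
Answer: $25274$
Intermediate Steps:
$484 + \left(13 + 61\right) \left(- f\right) = 484 + \left(13 + 61\right) \left(\left(-1\right) \left(-335\right)\right) = 484 + 74 \cdot 335 = 484 + 24790 = 25274$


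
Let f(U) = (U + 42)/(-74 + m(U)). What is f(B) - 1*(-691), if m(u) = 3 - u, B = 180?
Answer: 173219/251 ≈ 690.12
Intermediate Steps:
f(U) = (42 + U)/(-71 - U) (f(U) = (U + 42)/(-74 + (3 - U)) = (42 + U)/(-71 - U))
f(B) - 1*(-691) = (-42 - 1*180)/(71 + 180) - 1*(-691) = (-42 - 180)/251 + 691 = (1/251)*(-222) + 691 = -222/251 + 691 = 173219/251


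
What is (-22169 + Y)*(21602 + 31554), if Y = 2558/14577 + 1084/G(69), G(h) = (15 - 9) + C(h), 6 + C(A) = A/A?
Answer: -16337681954972/14577 ≈ -1.1208e+9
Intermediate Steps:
C(A) = -5 (C(A) = -6 + A/A = -6 + 1 = -5)
G(h) = 1 (G(h) = (15 - 9) - 5 = 6 - 5 = 1)
Y = 15804026/14577 (Y = 2558/14577 + 1084/1 = 2558*(1/14577) + 1084*1 = 2558/14577 + 1084 = 15804026/14577 ≈ 1084.2)
(-22169 + Y)*(21602 + 31554) = (-22169 + 15804026/14577)*(21602 + 31554) = -307353487/14577*53156 = -16337681954972/14577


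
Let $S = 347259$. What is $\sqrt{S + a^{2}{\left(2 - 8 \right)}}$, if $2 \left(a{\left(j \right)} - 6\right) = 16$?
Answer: $\sqrt{347455} \approx 589.45$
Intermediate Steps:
$a{\left(j \right)} = 14$ ($a{\left(j \right)} = 6 + \frac{1}{2} \cdot 16 = 6 + 8 = 14$)
$\sqrt{S + a^{2}{\left(2 - 8 \right)}} = \sqrt{347259 + 14^{2}} = \sqrt{347259 + 196} = \sqrt{347455}$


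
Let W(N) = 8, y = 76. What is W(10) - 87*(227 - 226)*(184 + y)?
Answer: -22612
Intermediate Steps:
W(10) - 87*(227 - 226)*(184 + y) = 8 - 87*(227 - 226)*(184 + 76) = 8 - 87*260 = 8 - 22620 = -22612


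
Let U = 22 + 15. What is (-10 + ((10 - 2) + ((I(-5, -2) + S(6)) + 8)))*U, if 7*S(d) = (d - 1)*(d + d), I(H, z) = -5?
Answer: 2479/7 ≈ 354.14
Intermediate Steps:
S(d) = 2*d*(-1 + d)/7 (S(d) = ((d - 1)*(d + d))/7 = ((-1 + d)*(2*d))/7 = (2*d*(-1 + d))/7 = 2*d*(-1 + d)/7)
U = 37
(-10 + ((10 - 2) + ((I(-5, -2) + S(6)) + 8)))*U = (-10 + ((10 - 2) + ((-5 + (2/7)*6*(-1 + 6)) + 8)))*37 = (-10 + (8 + ((-5 + (2/7)*6*5) + 8)))*37 = (-10 + (8 + ((-5 + 60/7) + 8)))*37 = (-10 + (8 + (25/7 + 8)))*37 = (-10 + (8 + 81/7))*37 = (-10 + 137/7)*37 = (67/7)*37 = 2479/7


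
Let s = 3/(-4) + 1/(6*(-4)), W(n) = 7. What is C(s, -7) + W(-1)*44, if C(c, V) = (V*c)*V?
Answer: 6461/24 ≈ 269.21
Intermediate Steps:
s = -19/24 (s = 3*(-1/4) + 1/(-24) = -3/4 + 1*(-1/24) = -3/4 - 1/24 = -19/24 ≈ -0.79167)
C(c, V) = c*V**2
C(s, -7) + W(-1)*44 = -19/24*(-7)**2 + 7*44 = -19/24*49 + 308 = -931/24 + 308 = 6461/24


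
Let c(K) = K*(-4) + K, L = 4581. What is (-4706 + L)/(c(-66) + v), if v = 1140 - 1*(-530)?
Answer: -125/1868 ≈ -0.066916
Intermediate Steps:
c(K) = -3*K (c(K) = -4*K + K = -3*K)
v = 1670 (v = 1140 + 530 = 1670)
(-4706 + L)/(c(-66) + v) = (-4706 + 4581)/(-3*(-66) + 1670) = -125/(198 + 1670) = -125/1868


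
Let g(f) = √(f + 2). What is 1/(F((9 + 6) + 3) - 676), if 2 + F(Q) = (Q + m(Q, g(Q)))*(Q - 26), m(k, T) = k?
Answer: -1/966 ≈ -0.0010352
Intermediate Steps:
g(f) = √(2 + f)
F(Q) = -2 + 2*Q*(-26 + Q) (F(Q) = -2 + (Q + Q)*(Q - 26) = -2 + (2*Q)*(-26 + Q) = -2 + 2*Q*(-26 + Q))
1/(F((9 + 6) + 3) - 676) = 1/((-2 - 52*((9 + 6) + 3) + 2*((9 + 6) + 3)²) - 676) = 1/((-2 - 52*(15 + 3) + 2*(15 + 3)²) - 676) = 1/((-2 - 52*18 + 2*18²) - 676) = 1/((-2 - 936 + 2*324) - 676) = 1/((-2 - 936 + 648) - 676) = 1/(-290 - 676) = 1/(-966) = -1/966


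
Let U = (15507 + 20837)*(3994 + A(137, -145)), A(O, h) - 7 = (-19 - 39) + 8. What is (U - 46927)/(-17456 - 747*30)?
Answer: -143548217/39866 ≈ -3600.8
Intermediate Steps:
A(O, h) = -43 (A(O, h) = 7 + ((-19 - 39) + 8) = 7 + (-58 + 8) = 7 - 50 = -43)
U = 143595144 (U = (15507 + 20837)*(3994 - 43) = 36344*3951 = 143595144)
(U - 46927)/(-17456 - 747*30) = (143595144 - 46927)/(-17456 - 747*30) = 143548217/(-17456 - 22410) = 143548217/(-39866) = 143548217*(-1/39866) = -143548217/39866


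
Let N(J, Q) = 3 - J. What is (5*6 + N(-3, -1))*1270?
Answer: 45720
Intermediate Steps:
(5*6 + N(-3, -1))*1270 = (5*6 + (3 - 1*(-3)))*1270 = (30 + (3 + 3))*1270 = (30 + 6)*1270 = 36*1270 = 45720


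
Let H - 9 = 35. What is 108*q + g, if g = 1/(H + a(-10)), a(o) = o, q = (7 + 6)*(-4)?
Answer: -190943/34 ≈ -5616.0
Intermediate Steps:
q = -52 (q = 13*(-4) = -52)
H = 44 (H = 9 + 35 = 44)
g = 1/34 (g = 1/(44 - 10) = 1/34 ≈ 0.029412)
108*q + g = 108*(-52) + 1/34 = -5616 + 1/34 = -190943/34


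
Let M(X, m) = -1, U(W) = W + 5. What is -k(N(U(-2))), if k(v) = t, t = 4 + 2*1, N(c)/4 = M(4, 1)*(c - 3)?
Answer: -6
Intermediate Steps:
U(W) = 5 + W
N(c) = 12 - 4*c (N(c) = 4*(-(c - 3)) = 4*(-(-3 + c)) = 4*(3 - c) = 12 - 4*c)
t = 6 (t = 4 + 2 = 6)
k(v) = 6
-k(N(U(-2))) = -1*6 = -6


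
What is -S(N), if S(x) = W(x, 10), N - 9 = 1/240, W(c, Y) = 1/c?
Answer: -240/2161 ≈ -0.11106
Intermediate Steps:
N = 2161/240 (N = 9 + 1/240 = 2161/240 ≈ 9.0042)
S(x) = 1/x
-S(N) = -1/2161/240 = -1*240/2161 = -240/2161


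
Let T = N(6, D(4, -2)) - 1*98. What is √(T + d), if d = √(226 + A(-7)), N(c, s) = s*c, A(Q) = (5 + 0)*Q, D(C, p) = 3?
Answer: √(-80 + √191) ≈ 8.1351*I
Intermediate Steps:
A(Q) = 5*Q
N(c, s) = c*s
d = √191 (d = √(226 + 5*(-7)) = √(226 - 35) = √191 ≈ 13.820)
T = -80 (T = 6*3 - 1*98 = 18 - 98 = -80)
√(T + d) = √(-80 + √191)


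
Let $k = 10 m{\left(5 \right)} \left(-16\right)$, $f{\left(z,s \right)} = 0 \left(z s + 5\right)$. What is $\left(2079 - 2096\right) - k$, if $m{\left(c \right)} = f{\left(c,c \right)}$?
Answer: $-17$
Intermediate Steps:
$f{\left(z,s \right)} = 0$ ($f{\left(z,s \right)} = 0 \left(s z + 5\right) = 0 \left(5 + s z\right) = 0$)
$m{\left(c \right)} = 0$
$k = 0$ ($k = 10 \cdot 0 \left(-16\right) = 0 \left(-16\right) = 0$)
$\left(2079 - 2096\right) - k = \left(2079 - 2096\right) - 0 = -17 + 0 = -17$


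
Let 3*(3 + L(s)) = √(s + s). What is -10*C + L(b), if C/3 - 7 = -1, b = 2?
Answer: -547/3 ≈ -182.33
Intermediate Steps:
C = 18 (C = 21 + 3*(-1) = 21 - 3 = 18)
L(s) = -3 + √2*√s/3 (L(s) = -3 + √(s + s)/3 = -3 + √(2*s)/3 = -3 + (√2*√s)/3 = -3 + √2*√s/3)
-10*C + L(b) = -10*18 + (-3 + √2*√2/3) = -180 + (-3 + ⅔) = -180 - 7/3 = -547/3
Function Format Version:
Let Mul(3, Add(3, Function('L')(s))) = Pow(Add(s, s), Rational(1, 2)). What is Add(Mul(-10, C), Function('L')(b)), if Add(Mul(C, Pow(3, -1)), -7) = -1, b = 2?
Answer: Rational(-547, 3) ≈ -182.33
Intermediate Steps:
C = 18 (C = Add(21, Mul(3, -1)) = Add(21, -3) = 18)
Function('L')(s) = Add(-3, Mul(Rational(1, 3), Pow(2, Rational(1, 2)), Pow(s, Rational(1, 2)))) (Function('L')(s) = Add(-3, Mul(Rational(1, 3), Pow(Add(s, s), Rational(1, 2)))) = Add(-3, Mul(Rational(1, 3), Pow(Mul(2, s), Rational(1, 2)))) = Add(-3, Mul(Rational(1, 3), Mul(Pow(2, Rational(1, 2)), Pow(s, Rational(1, 2))))) = Add(-3, Mul(Rational(1, 3), Pow(2, Rational(1, 2)), Pow(s, Rational(1, 2)))))
Add(Mul(-10, C), Function('L')(b)) = Add(Mul(-10, 18), Add(-3, Mul(Rational(1, 3), Pow(2, Rational(1, 2)), Pow(2, Rational(1, 2))))) = Add(-180, Add(-3, Rational(2, 3))) = Add(-180, Rational(-7, 3)) = Rational(-547, 3)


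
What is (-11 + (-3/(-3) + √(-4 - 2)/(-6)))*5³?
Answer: -1250 - 125*I*√6/6 ≈ -1250.0 - 51.031*I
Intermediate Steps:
(-11 + (-3/(-3) + √(-4 - 2)/(-6)))*5³ = (-11 + (-3*(-⅓) + √(-6)*(-⅙)))*125 = (-11 + (1 + (I*√6)*(-⅙)))*125 = (-11 + (1 - I*√6/6))*125 = (-10 - I*√6/6)*125 = -1250 - 125*I*√6/6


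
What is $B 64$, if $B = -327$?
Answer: $-20928$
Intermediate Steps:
$B 64 = \left(-327\right) 64 = -20928$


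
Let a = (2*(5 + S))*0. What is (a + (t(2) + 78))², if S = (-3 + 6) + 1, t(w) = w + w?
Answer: 6724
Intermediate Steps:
t(w) = 2*w
S = 4 (S = 3 + 1 = 4)
a = 0 (a = (2*(5 + 4))*0 = (2*9)*0 = 18*0 = 0)
(a + (t(2) + 78))² = (0 + (2*2 + 78))² = (0 + (4 + 78))² = (0 + 82)² = 82² = 6724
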